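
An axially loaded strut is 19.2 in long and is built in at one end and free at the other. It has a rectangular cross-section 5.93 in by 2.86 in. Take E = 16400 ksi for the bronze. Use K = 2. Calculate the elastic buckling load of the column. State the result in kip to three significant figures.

P_cr ≈ 1270 kip

Buckling occurs about the weak axis: I_min = h·b³/12 with b = 2.86 in (the shorter side).
I_min = 5.93×2.86³/12 = 11.56 in⁴
Effective length L_e = K·L = 2 × 19.2 = 38.40 in
P_cr = π²EI / L_e² = π² × 16400×10³ × 11.56 / 38.40² = 1.269×10^6 lb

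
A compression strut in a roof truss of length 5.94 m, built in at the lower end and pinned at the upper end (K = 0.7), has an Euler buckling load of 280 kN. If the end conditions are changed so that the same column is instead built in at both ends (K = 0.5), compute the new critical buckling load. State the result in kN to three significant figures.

P_cr ≈ 549 kN

P_cr ∝ 1/K², so P_cr,new = P_cr,old × (K_old/K_new)² = 280 × (0.7/0.5)²
= 280 × 1.960 = 549 kN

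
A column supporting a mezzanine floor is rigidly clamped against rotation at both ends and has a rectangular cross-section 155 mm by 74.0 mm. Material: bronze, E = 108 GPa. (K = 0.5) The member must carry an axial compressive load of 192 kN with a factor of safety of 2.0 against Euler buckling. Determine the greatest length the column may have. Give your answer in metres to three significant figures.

Buckling occurs about the weak axis: I_min = h·b³/12 with b = 74.0 mm (the shorter side).
I_min = 155×74.0³/12 = 5.234×10^6 mm⁴
I = 5.234×10^-6 m⁴
Required critical load P_cr = n·P = 2.0 × 192 = 384.0 kN = 3.840×10^5 N
From P_cr = π²EI/(K·L)²:  L = (1/K)·√(π²EI/P_cr) = (1/0.5)·√(π²×1.08×10^11×5.234×10^-6/3.840×10^5)
L = 7.62 m

L_max ≈ 7.62 m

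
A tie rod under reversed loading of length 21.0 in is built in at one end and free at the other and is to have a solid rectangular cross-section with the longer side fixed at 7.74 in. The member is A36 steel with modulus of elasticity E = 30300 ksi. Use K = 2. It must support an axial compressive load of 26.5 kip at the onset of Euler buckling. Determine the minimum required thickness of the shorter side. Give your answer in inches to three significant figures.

L_e = K·L = 2 × 21.0 = 42.00 in
Required I = P_cr·L_e²/(π²E) = 2.650×10^4 × 42.00² / (π² × 3.03×10^7) = 0.1563 in⁴
Rectangle, weak axis: I_min = h·b³/12 with h = 7.74 in fixed  ⇒  b = (12I/h)^(1/3) = 0.623 in

b ≈ 0.623 in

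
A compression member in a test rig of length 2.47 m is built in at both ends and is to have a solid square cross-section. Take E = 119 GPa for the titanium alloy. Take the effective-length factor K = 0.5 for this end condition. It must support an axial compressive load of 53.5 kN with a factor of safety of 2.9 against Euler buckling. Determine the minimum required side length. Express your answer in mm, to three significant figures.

a ≈ 39.4 mm

Required P_cr = n·P = 2.9 × 53.5 = 155.2 kN
L_e = K·L = 0.5 × 2.47 = 1.235 m
Required I = P_cr·L_e²/(π²E) = 1.552×10^5 × 1.235² / (π² × 1.19×10^11) = 2.015×10^-7 m⁴
I_req = 2.015×10^5 mm⁴
Solid square: I = a⁴/12  ⇒  a = (12I)^(1/4) = (12×2.015×10^5)^(1/4) = 39.4 mm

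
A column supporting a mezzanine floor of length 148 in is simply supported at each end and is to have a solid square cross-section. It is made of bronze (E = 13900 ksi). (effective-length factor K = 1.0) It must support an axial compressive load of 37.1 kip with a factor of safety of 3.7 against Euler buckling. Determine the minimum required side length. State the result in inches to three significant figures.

a ≈ 4.03 in

Required P_cr = n·P = 3.7 × 37.1 = 137.3 kip
L_e = K·L = 1 × 148 = 148.0 in
Required I = P_cr·L_e²/(π²E) = 1.373×10^5 × 148.0² / (π² × 1.39×10^7) = 21.92 in⁴
Solid square: I = a⁴/12  ⇒  a = (12I)^(1/4) = (12×21.92)^(1/4) = 4.03 in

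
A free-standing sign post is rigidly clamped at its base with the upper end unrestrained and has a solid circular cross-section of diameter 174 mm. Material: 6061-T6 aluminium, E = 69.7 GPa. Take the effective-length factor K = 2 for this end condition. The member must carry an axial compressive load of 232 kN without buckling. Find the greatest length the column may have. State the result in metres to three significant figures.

I = πd⁴/64 = π×174⁴/64 = 4.500×10^7 mm⁴
I = 4.500×10^-5 m⁴
At the buckling limit P_cr = P = 2.320×10^5 N
From P_cr = π²EI/(K·L)²:  L = (1/K)·√(π²EI/P_cr) = (1/2)·√(π²×6.97×10^10×4.500×10^-5/2.320×10^5)
L = 5.78 m

L_max ≈ 5.78 m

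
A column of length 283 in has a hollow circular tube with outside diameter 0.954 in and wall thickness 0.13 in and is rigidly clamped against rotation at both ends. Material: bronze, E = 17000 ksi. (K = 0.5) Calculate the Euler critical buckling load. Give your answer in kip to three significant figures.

Inner diameter d_i = 0.954 − 2×0.13 = 0.6940 in
I = π(d_o⁴ − d_i⁴)/64 = π(0.954⁴ − 0.6940⁴)/64 = 2.927×10^-2 in⁴
Effective length L_e = K·L = 0.5 × 283 = 141.5 in
P_cr = π²EI / L_e² = π² × 17000×10³ × 2.927×10^-2 / 141.5² = 245.3 lb

P_cr ≈ 0.245 kip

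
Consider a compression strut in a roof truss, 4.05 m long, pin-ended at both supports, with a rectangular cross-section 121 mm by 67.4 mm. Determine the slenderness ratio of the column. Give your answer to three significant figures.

λ ≈ 208

Buckling occurs about the weak axis: I_min = h·b³/12 with b = 67.4 mm (the shorter side).
I_min = 121×67.4³/12 = 3.087×10^6 mm⁴
A = 8.155×10^3 mm²;  r_min = √(I/A) = √(3.087×10^6/8.155×10^3) = 19.46 mm
L_e = K·L = 1 × 4.05 m = 4.050 m = 4050.0 mm
λ = L_e / r_min = 4050.0 / 19.46 = 208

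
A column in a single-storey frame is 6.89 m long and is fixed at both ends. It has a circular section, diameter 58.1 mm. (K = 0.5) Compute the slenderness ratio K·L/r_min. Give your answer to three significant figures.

λ ≈ 237

For a solid circle r = d/4 = 58.1/4 = 14.52 mm
L_e = K·L = 0.5 × 6.89 m = 3.445 m = 3445.0 mm
λ = L_e / r_min = 3445.0 / 14.52 = 237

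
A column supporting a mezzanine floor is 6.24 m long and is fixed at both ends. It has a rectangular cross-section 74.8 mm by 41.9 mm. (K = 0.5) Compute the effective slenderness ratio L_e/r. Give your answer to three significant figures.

For a rectangle r_min = b/√12 = 41.9/√12 = 12.10 mm
L_e = K·L = 0.5 × 6.24 m = 3.120 m = 3120.0 mm
λ = L_e / r_min = 3120.0 / 12.10 = 258

λ ≈ 258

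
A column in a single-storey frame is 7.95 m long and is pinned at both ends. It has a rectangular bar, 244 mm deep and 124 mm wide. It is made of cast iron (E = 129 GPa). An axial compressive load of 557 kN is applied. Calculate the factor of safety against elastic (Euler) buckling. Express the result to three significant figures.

n ≈ 1.40

Buckling occurs about the weak axis: I_min = h·b³/12 with b = 124 mm (the shorter side).
I_min = 244×124³/12 = 3.877×10^7 mm⁴
I = 3.877×10^7 mm⁴ = 3.877×10^-5 m⁴
Effective length L_e = K·L = 1 × 7.95 = 7.950 m
P_cr = π²EI / L_e² = π² × 129×10⁹ × 3.877×10^-5 / 7.950² = 7.810×10^5 N
Factor of safety n = P_cr / P = 780.96 / 557 = 1.40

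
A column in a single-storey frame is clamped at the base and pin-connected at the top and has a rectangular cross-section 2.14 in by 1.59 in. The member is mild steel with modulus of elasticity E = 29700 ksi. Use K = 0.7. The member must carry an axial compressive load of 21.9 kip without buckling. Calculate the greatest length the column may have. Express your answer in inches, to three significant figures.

L_max ≈ 140 in

Buckling occurs about the weak axis: I_min = h·b³/12 with b = 1.59 in (the shorter side).
I_min = 2.14×1.59³/12 = 0.7168 in⁴
At the buckling limit P_cr = P = 2.190×10^4 lb
From P_cr = π²EI/(K·L)²:  L = (1/K)·√(π²EI/P_cr) = (1/0.7)·√(π²×2.97×10^7×0.7168/2.190×10^4)
L = 140 in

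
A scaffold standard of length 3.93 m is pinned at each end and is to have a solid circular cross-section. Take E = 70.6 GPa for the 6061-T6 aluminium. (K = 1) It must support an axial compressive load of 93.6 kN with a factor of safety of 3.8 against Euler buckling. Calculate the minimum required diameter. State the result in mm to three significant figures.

d ≈ 113 mm

Required P_cr = n·P = 3.8 × 93.6 = 355.7 kN
L_e = K·L = 1 × 3.93 = 3.930 m
Required I = P_cr·L_e²/(π²E) = 3.557×10^5 × 3.930² / (π² × 7.06×10^10) = 7.884×10^-6 m⁴
I_req = 7.884×10^6 mm⁴
Solid circle: I = πd⁴/64  ⇒  d = (64I/π)^(1/4) = (64×7.884×10^6/π)^(1/4) = 113 mm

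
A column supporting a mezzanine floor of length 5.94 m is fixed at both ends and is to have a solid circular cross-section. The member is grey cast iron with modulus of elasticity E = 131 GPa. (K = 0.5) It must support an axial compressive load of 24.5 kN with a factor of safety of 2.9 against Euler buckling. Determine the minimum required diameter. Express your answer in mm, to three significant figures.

Required P_cr = n·P = 2.9 × 24.5 = 71.05 kN
L_e = K·L = 0.5 × 5.94 = 2.970 m
Required I = P_cr·L_e²/(π²E) = 7.105×10^4 × 2.970² / (π² × 1.31×10^11) = 4.847×10^-7 m⁴
I_req = 4.847×10^5 mm⁴
Solid circle: I = πd⁴/64  ⇒  d = (64I/π)^(1/4) = (64×4.847×10^5/π)^(1/4) = 56.1 mm

d ≈ 56.1 mm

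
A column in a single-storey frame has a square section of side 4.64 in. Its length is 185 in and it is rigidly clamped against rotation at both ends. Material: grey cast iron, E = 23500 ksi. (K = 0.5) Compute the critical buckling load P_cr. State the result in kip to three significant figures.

I = a⁴/12 = 4.64⁴/12 = 38.63 in⁴
Effective length L_e = K·L = 0.5 × 185 = 92.50 in
P_cr = π²EI / L_e² = π² × 23500×10³ × 38.63 / 92.50² = 1.047×10^6 lb

P_cr ≈ 1050 kip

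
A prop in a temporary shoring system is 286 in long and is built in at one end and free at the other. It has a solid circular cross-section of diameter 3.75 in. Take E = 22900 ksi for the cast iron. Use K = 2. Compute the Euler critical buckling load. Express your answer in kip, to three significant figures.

I = πd⁴/64 = π×3.75⁴/64 = 9.707 in⁴
Effective length L_e = K·L = 2 × 286 = 572.0 in
P_cr = π²EI / L_e² = π² × 22900×10³ × 9.707 / 572.0² = 6.706×10^3 lb

P_cr ≈ 6.71 kip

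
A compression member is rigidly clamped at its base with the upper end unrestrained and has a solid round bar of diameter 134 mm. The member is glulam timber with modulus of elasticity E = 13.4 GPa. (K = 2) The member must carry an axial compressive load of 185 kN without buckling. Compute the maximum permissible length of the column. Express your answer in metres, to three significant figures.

L_max ≈ 1.68 m

I = πd⁴/64 = π×134⁴/64 = 1.583×10^7 mm⁴
I = 1.583×10^-5 m⁴
At the buckling limit P_cr = P = 1.850×10^5 N
From P_cr = π²EI/(K·L)²:  L = (1/K)·√(π²EI/P_cr) = (1/2)·√(π²×1.34×10^10×1.583×10^-5/1.850×10^5)
L = 1.68 m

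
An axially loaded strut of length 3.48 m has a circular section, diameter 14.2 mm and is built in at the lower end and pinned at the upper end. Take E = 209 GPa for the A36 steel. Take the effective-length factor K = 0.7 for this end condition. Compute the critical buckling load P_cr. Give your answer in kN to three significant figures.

I = πd⁴/64 = π×14.2⁴/64 = 1.996×10^3 mm⁴
I = 1.996×10^3 mm⁴ = 1.996×10^-9 m⁴
Effective length L_e = K·L = 0.7 × 3.48 = 2.436 m
P_cr = π²EI / L_e² = π² × 209×10⁹ × 1.996×10^-9 / 2.436² = 693.8 N

P_cr ≈ 0.694 kN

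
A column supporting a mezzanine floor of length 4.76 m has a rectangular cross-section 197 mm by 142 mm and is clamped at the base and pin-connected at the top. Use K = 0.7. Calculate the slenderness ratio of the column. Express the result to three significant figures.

For a rectangle r_min = b/√12 = 142/√12 = 40.99 mm
L_e = K·L = 0.7 × 4.76 m = 3.332 m = 3332.0 mm
λ = L_e / r_min = 3332.0 / 40.99 = 81.3

λ ≈ 81.3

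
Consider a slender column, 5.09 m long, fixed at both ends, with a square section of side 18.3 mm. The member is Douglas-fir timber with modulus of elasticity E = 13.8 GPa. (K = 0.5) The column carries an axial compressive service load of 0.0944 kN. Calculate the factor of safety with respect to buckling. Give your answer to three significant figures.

I = a⁴/12 = 18.3⁴/12 = 9.346×10^3 mm⁴
I = 9.346×10^3 mm⁴ = 9.346×10^-9 m⁴
Effective length L_e = K·L = 0.5 × 5.09 = 2.545 m
P_cr = π²EI / L_e² = π² × 13.8×10⁹ × 9.346×10^-9 / 2.545² = 196.5 N
Factor of safety n = P_cr / P = 0.19653 / 0.0944 = 2.08

n ≈ 2.08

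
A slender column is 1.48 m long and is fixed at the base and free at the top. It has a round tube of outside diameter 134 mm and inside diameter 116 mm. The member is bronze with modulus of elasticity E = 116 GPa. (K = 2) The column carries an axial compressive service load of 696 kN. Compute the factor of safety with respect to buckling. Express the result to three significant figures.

d_o = 134 mm, d_i = 116 mm
I = π(d_o⁴ − d_i⁴)/64 = π(134⁴ − 116.0⁴)/64 = 6.939×10^6 mm⁴
I = 6.939×10^6 mm⁴ = 6.939×10^-6 m⁴
Effective length L_e = K·L = 2 × 1.48 = 2.960 m
P_cr = π²EI / L_e² = π² × 116×10⁹ × 6.939×10^-6 / 2.960² = 9.067×10^5 N
Factor of safety n = P_cr / P = 906.68 / 696 = 1.30

n ≈ 1.30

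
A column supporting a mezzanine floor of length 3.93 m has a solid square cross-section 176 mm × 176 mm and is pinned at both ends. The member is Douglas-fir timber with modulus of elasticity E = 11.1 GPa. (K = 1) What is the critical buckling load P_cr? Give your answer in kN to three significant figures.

P_cr ≈ 567 kN

I = a⁴/12 = 176⁴/12 = 7.996×10^7 mm⁴
I = 7.996×10^7 mm⁴ = 7.996×10^-5 m⁴
Effective length L_e = K·L = 1 × 3.93 = 3.930 m
P_cr = π²EI / L_e² = π² × 11.1×10⁹ × 7.996×10^-5 / 3.930² = 5.672×10^5 N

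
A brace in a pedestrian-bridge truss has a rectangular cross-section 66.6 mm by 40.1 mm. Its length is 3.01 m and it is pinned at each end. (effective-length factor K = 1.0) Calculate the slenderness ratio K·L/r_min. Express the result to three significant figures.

λ ≈ 260

For a rectangle r_min = b/√12 = 40.1/√12 = 11.58 mm
L_e = K·L = 1 × 3.01 m = 3.010 m = 3010.0 mm
λ = L_e / r_min = 3010.0 / 11.58 = 260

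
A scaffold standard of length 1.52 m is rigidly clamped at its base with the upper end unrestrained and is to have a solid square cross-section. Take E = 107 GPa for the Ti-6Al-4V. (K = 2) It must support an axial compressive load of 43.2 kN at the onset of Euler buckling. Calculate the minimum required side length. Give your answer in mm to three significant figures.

L_e = K·L = 2 × 1.52 = 3.040 m
Required I = P_cr·L_e²/(π²E) = 4.320×10^4 × 3.040² / (π² × 1.07×10^11) = 3.780×10^-7 m⁴
I_req = 3.780×10^5 mm⁴
Solid square: I = a⁴/12  ⇒  a = (12I)^(1/4) = (12×3.780×10^5)^(1/4) = 46.2 mm

a ≈ 46.2 mm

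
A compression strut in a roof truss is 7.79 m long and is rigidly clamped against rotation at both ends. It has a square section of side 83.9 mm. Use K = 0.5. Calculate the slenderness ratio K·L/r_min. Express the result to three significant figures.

λ ≈ 161

I = a⁴/12 = 83.9⁴/12 = 4.129×10^6 mm⁴
A = 7.039×10^3 mm²;  r_min = √(I/A) = √(4.129×10^6/7.039×10^3) = 24.22 mm
L_e = K·L = 0.5 × 7.79 m = 3.895 m = 3895.0 mm
λ = L_e / r_min = 3895.0 / 24.22 = 161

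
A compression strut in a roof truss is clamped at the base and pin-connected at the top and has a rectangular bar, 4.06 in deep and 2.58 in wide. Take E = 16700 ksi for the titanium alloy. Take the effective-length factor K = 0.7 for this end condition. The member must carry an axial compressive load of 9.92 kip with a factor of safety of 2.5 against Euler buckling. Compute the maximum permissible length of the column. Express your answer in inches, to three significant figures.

L_max ≈ 281 in

Buckling occurs about the weak axis: I_min = h·b³/12 with b = 2.58 in (the shorter side).
I_min = 4.06×2.58³/12 = 5.810 in⁴
Required critical load P_cr = n·P = 2.5 × 9.92 = 24.80 kip = 2.480×10^4 lb
From P_cr = π²EI/(K·L)²:  L = (1/K)·√(π²EI/P_cr) = (1/0.7)·√(π²×1.67×10^7×5.810/2.480×10^4)
L = 281 in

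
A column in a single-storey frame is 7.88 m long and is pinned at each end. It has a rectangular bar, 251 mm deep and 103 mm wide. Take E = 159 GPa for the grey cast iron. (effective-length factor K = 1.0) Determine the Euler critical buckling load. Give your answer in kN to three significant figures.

P_cr ≈ 578 kN

Buckling occurs about the weak axis: I_min = h·b³/12 with b = 103 mm (the shorter side).
I_min = 251×103³/12 = 2.286×10^7 mm⁴
I = 2.286×10^7 mm⁴ = 2.286×10^-5 m⁴
Effective length L_e = K·L = 1 × 7.88 = 7.880 m
P_cr = π²EI / L_e² = π² × 159×10⁹ × 2.286×10^-5 / 7.880² = 5.776×10^5 N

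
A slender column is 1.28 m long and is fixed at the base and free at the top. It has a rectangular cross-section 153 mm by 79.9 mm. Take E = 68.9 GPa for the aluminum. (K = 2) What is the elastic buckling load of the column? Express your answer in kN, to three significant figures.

Buckling occurs about the weak axis: I_min = h·b³/12 with b = 79.9 mm (the shorter side).
I_min = 153×79.9³/12 = 6.504×10^6 mm⁴
I = 6.504×10^6 mm⁴ = 6.504×10^-6 m⁴
Effective length L_e = K·L = 2 × 1.28 = 2.560 m
P_cr = π²EI / L_e² = π² × 68.9×10⁹ × 6.504×10^-6 / 2.560² = 6.748×10^5 N

P_cr ≈ 675 kN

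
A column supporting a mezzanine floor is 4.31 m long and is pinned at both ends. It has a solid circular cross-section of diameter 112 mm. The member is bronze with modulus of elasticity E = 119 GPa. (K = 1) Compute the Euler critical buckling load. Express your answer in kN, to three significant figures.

I = πd⁴/64 = π×112⁴/64 = 7.724×10^6 mm⁴
I = 7.724×10^6 mm⁴ = 7.724×10^-6 m⁴
Effective length L_e = K·L = 1 × 4.31 = 4.310 m
P_cr = π²EI / L_e² = π² × 119×10⁹ × 7.724×10^-6 / 4.310² = 4.884×10^5 N

P_cr ≈ 488 kN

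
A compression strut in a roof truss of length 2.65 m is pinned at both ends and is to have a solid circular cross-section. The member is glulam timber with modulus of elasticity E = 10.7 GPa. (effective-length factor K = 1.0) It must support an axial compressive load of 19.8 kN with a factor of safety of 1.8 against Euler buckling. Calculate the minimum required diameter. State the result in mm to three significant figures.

Required P_cr = n·P = 1.8 × 19.8 = 35.64 kN
L_e = K·L = 1 × 2.65 = 2.650 m
Required I = P_cr·L_e²/(π²E) = 3.564×10^4 × 2.650² / (π² × 1.07×10^10) = 2.370×10^-6 m⁴
I_req = 2.370×10^6 mm⁴
Solid circle: I = πd⁴/64  ⇒  d = (64I/π)^(1/4) = (64×2.370×10^6/π)^(1/4) = 83.4 mm

d ≈ 83.4 mm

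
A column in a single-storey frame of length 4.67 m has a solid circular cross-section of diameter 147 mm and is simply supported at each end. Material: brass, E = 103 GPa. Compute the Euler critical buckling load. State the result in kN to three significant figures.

P_cr ≈ 1070 kN

I = πd⁴/64 = π×147⁴/64 = 2.292×10^7 mm⁴
I = 2.292×10^7 mm⁴ = 2.292×10^-5 m⁴
Effective length L_e = K·L = 1 × 4.67 = 4.670 m
P_cr = π²EI / L_e² = π² × 103×10⁹ × 2.292×10^-5 / 4.670² = 1.068×10^6 N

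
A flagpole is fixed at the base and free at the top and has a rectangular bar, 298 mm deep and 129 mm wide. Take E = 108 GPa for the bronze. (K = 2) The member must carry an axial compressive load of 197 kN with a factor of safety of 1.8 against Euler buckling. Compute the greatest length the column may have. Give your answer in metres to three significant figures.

Buckling occurs about the weak axis: I_min = h·b³/12 with b = 129 mm (the shorter side).
I_min = 298×129³/12 = 5.331×10^7 mm⁴
I = 5.331×10^-5 m⁴
Required critical load P_cr = n·P = 1.8 × 197 = 354.6 kN = 3.546×10^5 N
From P_cr = π²EI/(K·L)²:  L = (1/K)·√(π²EI/P_cr) = (1/2)·√(π²×1.08×10^11×5.331×10^-5/3.546×10^5)
L = 6.33 m

L_max ≈ 6.33 m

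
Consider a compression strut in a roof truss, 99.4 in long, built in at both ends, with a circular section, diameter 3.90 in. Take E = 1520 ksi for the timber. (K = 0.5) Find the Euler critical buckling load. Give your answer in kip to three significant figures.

I = πd⁴/64 = π×3.90⁴/64 = 11.36 in⁴
Effective length L_e = K·L = 0.5 × 99.4 = 49.70 in
P_cr = π²EI / L_e² = π² × 1520×10³ × 11.36 / 49.70² = 6.897×10^4 lb

P_cr ≈ 69.0 kip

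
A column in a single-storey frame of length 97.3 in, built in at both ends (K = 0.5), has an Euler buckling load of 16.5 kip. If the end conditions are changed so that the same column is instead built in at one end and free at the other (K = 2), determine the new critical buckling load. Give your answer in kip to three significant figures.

P_cr ∝ 1/K², so P_cr,new = P_cr,old × (K_old/K_new)² = 16.5 × (0.5/2)²
= 16.5 × 0.06250 = 1.03 kip

P_cr ≈ 1.03 kip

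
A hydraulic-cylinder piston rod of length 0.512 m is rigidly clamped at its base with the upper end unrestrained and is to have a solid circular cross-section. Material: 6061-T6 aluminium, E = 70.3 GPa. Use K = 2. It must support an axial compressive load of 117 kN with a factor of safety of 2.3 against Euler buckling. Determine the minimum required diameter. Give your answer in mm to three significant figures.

Required P_cr = n·P = 2.3 × 117 = 269.1 kN
L_e = K·L = 2 × 0.512 = 1.024 m
Required I = P_cr·L_e²/(π²E) = 2.691×10^5 × 1.024² / (π² × 7.03×10^10) = 4.067×10^-7 m⁴
I_req = 4.067×10^5 mm⁴
Solid circle: I = πd⁴/64  ⇒  d = (64I/π)^(1/4) = (64×4.067×10^5/π)^(1/4) = 53.7 mm

d ≈ 53.7 mm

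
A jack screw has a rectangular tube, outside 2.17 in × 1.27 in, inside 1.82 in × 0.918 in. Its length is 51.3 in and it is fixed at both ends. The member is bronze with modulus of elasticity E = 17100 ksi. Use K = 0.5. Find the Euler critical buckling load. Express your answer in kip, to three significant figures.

P_cr ≈ 64.9 kip

Weak-axis I_min = (h_o·b_o³ − h_i·b_i³)/12 with b_o = 1.27, b_i = 0.9180 in (shorter outer/inner sides).
I_min = (2.17×1.27³ − 1.820×0.9180³)/12 = 0.2531 in⁴
Effective length L_e = K·L = 0.5 × 51.3 = 25.65 in
P_cr = π²EI / L_e² = π² × 17100×10³ × 0.2531 / 25.65² = 6.492×10^4 lb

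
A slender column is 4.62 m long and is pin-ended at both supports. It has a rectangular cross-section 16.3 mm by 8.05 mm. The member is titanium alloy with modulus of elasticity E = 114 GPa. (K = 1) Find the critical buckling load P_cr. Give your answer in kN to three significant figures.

P_cr ≈ 0.0374 kN

Buckling occurs about the weak axis: I_min = h·b³/12 with b = 8.05 mm (the shorter side).
I_min = 16.3×8.05³/12 = 708.6 mm⁴
I = 708.6 mm⁴ = 7.086×10^-10 m⁴
Effective length L_e = K·L = 1 × 4.62 = 4.620 m
P_cr = π²EI / L_e² = π² × 114×10⁹ × 7.086×10^-10 / 4.620² = 37.35 N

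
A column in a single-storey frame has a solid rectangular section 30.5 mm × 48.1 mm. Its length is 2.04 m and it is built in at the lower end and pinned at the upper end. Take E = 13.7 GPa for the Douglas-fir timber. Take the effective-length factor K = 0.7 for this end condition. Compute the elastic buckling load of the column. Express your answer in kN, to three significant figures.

P_cr ≈ 7.54 kN

Buckling occurs about the weak axis: I_min = h·b³/12 with b = 30.5 mm (the shorter side).
I_min = 48.1×30.5³/12 = 1.137×10^5 mm⁴
I = 1.137×10^5 mm⁴ = 1.137×10^-7 m⁴
Effective length L_e = K·L = 0.7 × 2.04 = 1.428 m
P_cr = π²EI / L_e² = π² × 13.7×10⁹ × 1.137×10^-7 / 1.428² = 7.541×10^3 N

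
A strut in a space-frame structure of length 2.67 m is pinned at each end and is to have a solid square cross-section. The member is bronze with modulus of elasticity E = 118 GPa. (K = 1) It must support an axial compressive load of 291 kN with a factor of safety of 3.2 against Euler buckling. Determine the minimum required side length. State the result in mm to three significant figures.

a ≈ 90.9 mm

Required P_cr = n·P = 3.2 × 291 = 931.2 kN
L_e = K·L = 1 × 2.67 = 2.670 m
Required I = P_cr·L_e²/(π²E) = 9.312×10^5 × 2.670² / (π² × 1.18×10^11) = 5.700×10^-6 m⁴
I_req = 5.700×10^6 mm⁴
Solid square: I = a⁴/12  ⇒  a = (12I)^(1/4) = (12×5.700×10^6)^(1/4) = 90.9 mm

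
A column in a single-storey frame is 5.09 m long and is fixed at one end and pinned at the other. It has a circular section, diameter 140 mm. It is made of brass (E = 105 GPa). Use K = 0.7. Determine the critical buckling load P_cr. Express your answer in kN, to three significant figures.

I = πd⁴/64 = π×140⁴/64 = 1.886×10^7 mm⁴
I = 1.886×10^7 mm⁴ = 1.886×10^-5 m⁴
Effective length L_e = K·L = 0.7 × 5.09 = 3.563 m
P_cr = π²EI / L_e² = π² × 105×10⁹ × 1.886×10^-5 / 3.563² = 1.539×10^6 N

P_cr ≈ 1540 kN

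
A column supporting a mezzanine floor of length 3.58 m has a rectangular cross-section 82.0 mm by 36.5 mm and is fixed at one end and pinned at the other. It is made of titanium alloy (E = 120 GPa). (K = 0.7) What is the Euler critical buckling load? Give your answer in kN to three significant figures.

P_cr ≈ 62.7 kN

Buckling occurs about the weak axis: I_min = h·b³/12 with b = 36.5 mm (the shorter side).
I_min = 82.0×36.5³/12 = 3.323×10^5 mm⁴
I = 3.323×10^5 mm⁴ = 3.323×10^-7 m⁴
Effective length L_e = K·L = 0.7 × 3.58 = 2.506 m
P_cr = π²EI / L_e² = π² × 120×10⁹ × 3.323×10^-7 / 2.506² = 6.267×10^4 N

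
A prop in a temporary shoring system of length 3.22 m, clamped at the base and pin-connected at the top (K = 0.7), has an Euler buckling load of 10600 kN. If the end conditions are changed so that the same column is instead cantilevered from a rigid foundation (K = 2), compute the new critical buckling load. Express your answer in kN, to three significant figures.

P_cr ∝ 1/K², so P_cr,new = P_cr,old × (K_old/K_new)² = 10600 × (0.7/2)²
= 10600 × 0.1225 = 1300 kN

P_cr ≈ 1300 kN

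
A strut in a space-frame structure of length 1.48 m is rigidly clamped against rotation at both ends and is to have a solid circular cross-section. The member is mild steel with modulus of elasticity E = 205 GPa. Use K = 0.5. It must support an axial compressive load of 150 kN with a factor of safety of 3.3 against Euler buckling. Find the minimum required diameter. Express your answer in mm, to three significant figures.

Required P_cr = n·P = 3.3 × 150 = 495.0 kN
L_e = K·L = 0.5 × 1.48 = 0.7400 m
Required I = P_cr·L_e²/(π²E) = 4.950×10^5 × 0.7400² / (π² × 2.05×10^11) = 1.340×10^-7 m⁴
I_req = 1.340×10^5 mm⁴
Solid circle: I = πd⁴/64  ⇒  d = (64I/π)^(1/4) = (64×1.340×10^5/π)^(1/4) = 40.6 mm

d ≈ 40.6 mm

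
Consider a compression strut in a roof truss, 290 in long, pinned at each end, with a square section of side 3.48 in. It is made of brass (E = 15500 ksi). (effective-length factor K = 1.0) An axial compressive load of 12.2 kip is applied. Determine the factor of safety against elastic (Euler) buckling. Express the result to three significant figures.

I = a⁴/12 = 3.48⁴/12 = 12.22 in⁴
Effective length L_e = K·L = 1 × 290 = 290.0 in
P_cr = π²EI / L_e² = π² × 15500×10³ × 12.22 / 290.0² = 2.223×10^4 lb
Factor of safety n = P_cr / P = 22.232 / 12.2 = 1.82

n ≈ 1.82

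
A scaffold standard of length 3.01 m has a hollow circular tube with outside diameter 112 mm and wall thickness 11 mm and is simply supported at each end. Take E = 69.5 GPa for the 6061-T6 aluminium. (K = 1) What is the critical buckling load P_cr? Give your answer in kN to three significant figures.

P_cr ≈ 341 kN

Inner diameter d_i = 112 − 2×11 = 90.00 mm
I = π(d_o⁴ − d_i⁴)/64 = π(112⁴ − 90.00⁴)/64 = 4.503×10^6 mm⁴
I = 4.503×10^6 mm⁴ = 4.503×10^-6 m⁴
Effective length L_e = K·L = 1 × 3.01 = 3.010 m
P_cr = π²EI / L_e² = π² × 69.5×10⁹ × 4.503×10^-6 / 3.010² = 3.409×10^5 N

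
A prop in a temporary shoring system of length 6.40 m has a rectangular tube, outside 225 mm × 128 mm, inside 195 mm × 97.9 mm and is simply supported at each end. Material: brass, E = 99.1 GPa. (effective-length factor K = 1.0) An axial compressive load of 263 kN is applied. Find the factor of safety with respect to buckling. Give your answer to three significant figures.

Weak-axis I_min = (h_o·b_o³ − h_i·b_i³)/12 with b_o = 128, b_i = 97.90 mm (shorter outer/inner sides).
I_min = (225×128³ − 195.0×97.90³)/12 = 2.407×10^7 mm⁴
I = 2.407×10^7 mm⁴ = 2.407×10^-5 m⁴
Effective length L_e = K·L = 1 × 6.40 = 6.400 m
P_cr = π²EI / L_e² = π² × 99.1×10⁹ × 2.407×10^-5 / 6.400² = 5.749×10^5 N
Factor of safety n = P_cr / P = 574.86 / 263 = 2.19

n ≈ 2.19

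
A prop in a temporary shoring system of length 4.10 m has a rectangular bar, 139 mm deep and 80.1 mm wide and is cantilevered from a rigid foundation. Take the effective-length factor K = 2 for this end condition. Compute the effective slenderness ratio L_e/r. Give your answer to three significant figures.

λ ≈ 355

Buckling occurs about the weak axis: I_min = h·b³/12 with b = 80.1 mm (the shorter side).
I_min = 139×80.1³/12 = 5.953×10^6 mm⁴
A = 1.113×10^4 mm²;  r_min = √(I/A) = √(5.953×10^6/1.113×10^4) = 23.12 mm
L_e = K·L = 2 × 4.10 m = 8.200 m = 8200.0 mm
λ = L_e / r_min = 8200.0 / 23.12 = 355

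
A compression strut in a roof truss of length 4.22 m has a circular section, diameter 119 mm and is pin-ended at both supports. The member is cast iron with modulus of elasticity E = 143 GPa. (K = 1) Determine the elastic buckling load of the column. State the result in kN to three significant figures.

I = πd⁴/64 = π×119⁴/64 = 9.844×10^6 mm⁴
I = 9.844×10^6 mm⁴ = 9.844×10^-6 m⁴
Effective length L_e = K·L = 1 × 4.22 = 4.220 m
P_cr = π²EI / L_e² = π² × 143×10⁹ × 9.844×10^-6 / 4.220² = 7.801×10^5 N

P_cr ≈ 780 kN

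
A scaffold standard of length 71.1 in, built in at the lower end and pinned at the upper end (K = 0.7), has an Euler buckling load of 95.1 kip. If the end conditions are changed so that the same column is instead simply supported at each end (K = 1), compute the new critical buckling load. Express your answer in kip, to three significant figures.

P_cr ≈ 46.6 kip

P_cr ∝ 1/K², so P_cr,new = P_cr,old × (K_old/K_new)² = 95.1 × (0.7/1)²
= 95.1 × 0.4900 = 46.6 kip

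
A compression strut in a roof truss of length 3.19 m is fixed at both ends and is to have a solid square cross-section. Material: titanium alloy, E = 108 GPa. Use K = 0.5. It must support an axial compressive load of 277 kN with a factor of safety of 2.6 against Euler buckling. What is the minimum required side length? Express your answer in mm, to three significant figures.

Required P_cr = n·P = 2.6 × 277 = 720.2 kN
L_e = K·L = 0.5 × 3.19 = 1.595 m
Required I = P_cr·L_e²/(π²E) = 7.202×10^5 × 1.595² / (π² × 1.08×10^11) = 1.719×10^-6 m⁴
I_req = 1.719×10^6 mm⁴
Solid square: I = a⁴/12  ⇒  a = (12I)^(1/4) = (12×1.719×10^6)^(1/4) = 67.4 mm

a ≈ 67.4 mm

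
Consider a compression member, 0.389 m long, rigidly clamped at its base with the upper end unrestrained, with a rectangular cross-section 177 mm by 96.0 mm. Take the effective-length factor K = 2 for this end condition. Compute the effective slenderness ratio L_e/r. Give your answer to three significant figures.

λ ≈ 28.1

For a rectangle r_min = b/√12 = 96.0/√12 = 27.71 mm
L_e = K·L = 2 × 0.389 m = 0.7780 m = 778.00 mm
λ = L_e / r_min = 778.00 / 27.71 = 28.1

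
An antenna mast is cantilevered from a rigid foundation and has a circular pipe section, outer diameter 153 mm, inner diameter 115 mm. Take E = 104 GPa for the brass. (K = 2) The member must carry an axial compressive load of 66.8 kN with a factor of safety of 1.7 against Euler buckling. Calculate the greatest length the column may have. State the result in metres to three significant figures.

d_o = 153 mm, d_i = 115 mm
I = π(d_o⁴ − d_i⁴)/64 = π(153⁴ − 115.0⁴)/64 = 1.831×10^7 mm⁴
I = 1.831×10^-5 m⁴
Required critical load P_cr = n·P = 1.7 × 66.8 = 113.6 kN = 1.136×10^5 N
From P_cr = π²EI/(K·L)²:  L = (1/K)·√(π²EI/P_cr) = (1/2)·√(π²×1.04×10^11×1.831×10^-5/1.136×10^5)
L = 6.43 m

L_max ≈ 6.43 m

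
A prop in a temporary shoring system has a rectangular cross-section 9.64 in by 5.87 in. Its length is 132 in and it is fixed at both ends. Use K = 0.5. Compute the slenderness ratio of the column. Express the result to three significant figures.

λ ≈ 38.9

For a rectangle r_min = b/√12 = 5.87/√12 = 1.695 in
L_e = K·L = 0.5 × 132 = 66.00 in
λ = L_e / r_min = 66.000 / 1.695 = 38.9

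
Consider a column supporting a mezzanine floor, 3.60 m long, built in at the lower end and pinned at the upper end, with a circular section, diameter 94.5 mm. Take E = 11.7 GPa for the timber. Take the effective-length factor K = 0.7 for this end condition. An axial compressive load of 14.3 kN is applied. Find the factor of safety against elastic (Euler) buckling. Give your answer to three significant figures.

I = πd⁴/64 = π×94.5⁴/64 = 3.915×10^6 mm⁴
I = 3.915×10^6 mm⁴ = 3.915×10^-6 m⁴
Effective length L_e = K·L = 0.7 × 3.60 = 2.520 m
P_cr = π²EI / L_e² = π² × 11.7×10⁹ × 3.915×10^-6 / 2.520² = 7.118×10^4 N
Factor of safety n = P_cr / P = 71.184 / 14.3 = 4.98

n ≈ 4.98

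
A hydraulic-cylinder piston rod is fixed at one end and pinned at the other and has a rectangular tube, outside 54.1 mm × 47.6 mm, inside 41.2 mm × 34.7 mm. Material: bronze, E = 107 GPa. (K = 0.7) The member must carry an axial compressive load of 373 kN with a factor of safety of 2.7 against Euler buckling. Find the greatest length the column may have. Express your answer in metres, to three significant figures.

Weak-axis I_min = (h_o·b_o³ − h_i·b_i³)/12 with b_o = 47.6, b_i = 34.70 mm (shorter outer/inner sides).
I_min = (54.1×47.6³ − 41.20×34.70³)/12 = 3.428×10^5 mm⁴
I = 3.428×10^-7 m⁴
Required critical load P_cr = n·P = 2.7 × 373 = 1007 kN = 1.007×10^6 N
From P_cr = π²EI/(K·L)²:  L = (1/K)·√(π²EI/P_cr) = (1/0.7)·√(π²×1.07×10^11×3.428×10^-7/1.007×10^6)
L = 0.856 m

L_max ≈ 0.856 m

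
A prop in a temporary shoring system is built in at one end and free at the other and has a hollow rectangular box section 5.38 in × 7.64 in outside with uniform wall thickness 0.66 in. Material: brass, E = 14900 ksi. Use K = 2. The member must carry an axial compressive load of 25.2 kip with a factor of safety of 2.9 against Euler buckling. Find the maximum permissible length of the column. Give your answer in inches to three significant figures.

Inner dimensions: h_i = 7.64 − 2×0.66 = 6.320 in, b_i = 5.38 − 2×0.66 = 4.060 in
Weak-axis I_min = (h_o·b_o³ − h_i·b_i³)/12 with b_o = 5.38, b_i = 4.060 in (shorter outer/inner sides).
I_min = (7.64×5.38³ − 6.320×4.060³)/12 = 63.90 in⁴
Required critical load P_cr = n·P = 2.9 × 25.2 = 73.08 kip = 7.308×10^4 lb
From P_cr = π²EI/(K·L)²:  L = (1/K)·√(π²EI/P_cr) = (1/2)·√(π²×1.49×10^7×63.90/7.308×10^4)
L = 179 in

L_max ≈ 179 in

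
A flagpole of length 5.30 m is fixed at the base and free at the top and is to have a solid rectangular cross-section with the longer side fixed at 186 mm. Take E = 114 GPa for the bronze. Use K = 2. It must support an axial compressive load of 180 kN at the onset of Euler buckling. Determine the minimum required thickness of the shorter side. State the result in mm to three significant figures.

b ≈ 105 mm

L_e = K·L = 2 × 5.30 = 10.60 m
Required I = P_cr·L_e²/(π²E) = 1.800×10^5 × 10.60² / (π² × 1.14×10^11) = 1.798×10^-5 m⁴
I_req = 1.798×10^7 mm⁴
Rectangle, weak axis: I_min = h·b³/12 with h = 186 mm fixed  ⇒  b = (12I/h)^(1/3) = 105 mm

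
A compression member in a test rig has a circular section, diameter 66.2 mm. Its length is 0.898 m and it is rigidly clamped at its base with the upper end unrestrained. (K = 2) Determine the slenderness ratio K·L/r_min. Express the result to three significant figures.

For a solid circle r = d/4 = 66.2/4 = 16.55 mm
L_e = K·L = 2 × 0.898 m = 1.796 m = 1796.0 mm
λ = L_e / r_min = 1796.0 / 16.55 = 109

λ ≈ 109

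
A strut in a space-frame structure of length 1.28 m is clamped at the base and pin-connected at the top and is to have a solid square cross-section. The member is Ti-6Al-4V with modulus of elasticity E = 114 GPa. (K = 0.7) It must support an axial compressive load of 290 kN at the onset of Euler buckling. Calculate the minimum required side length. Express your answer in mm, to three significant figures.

a ≈ 39.7 mm

L_e = K·L = 0.7 × 1.28 = 0.8960 m
Required I = P_cr·L_e²/(π²E) = 2.900×10^5 × 0.8960² / (π² × 1.14×10^11) = 2.069×10^-7 m⁴
I_req = 2.069×10^5 mm⁴
Solid square: I = a⁴/12  ⇒  a = (12I)^(1/4) = (12×2.069×10^5)^(1/4) = 39.7 mm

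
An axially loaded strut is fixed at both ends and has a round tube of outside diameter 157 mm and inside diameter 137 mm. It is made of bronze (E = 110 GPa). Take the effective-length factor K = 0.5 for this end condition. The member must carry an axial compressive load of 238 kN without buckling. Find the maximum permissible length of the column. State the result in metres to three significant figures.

d_o = 157 mm, d_i = 137 mm
I = π(d_o⁴ − d_i⁴)/64 = π(157⁴ − 137.0⁴)/64 = 1.253×10^7 mm⁴
I = 1.253×10^-5 m⁴
At the buckling limit P_cr = P = 2.380×10^5 N
From P_cr = π²EI/(K·L)²:  L = (1/K)·√(π²EI/P_cr) = (1/0.5)·√(π²×1.10×10^11×1.253×10^-5/2.380×10^5)
L = 15.1 m

L_max ≈ 15.1 m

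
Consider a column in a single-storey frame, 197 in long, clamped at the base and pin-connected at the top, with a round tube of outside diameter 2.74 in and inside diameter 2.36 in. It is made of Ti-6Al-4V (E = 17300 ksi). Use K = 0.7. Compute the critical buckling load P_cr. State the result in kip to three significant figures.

d_o = 2.74 in, d_i = 2.36 in
I = π(d_o⁴ − d_i⁴)/64 = π(2.74⁴ − 2.360⁴)/64 = 1.244 in⁴
Effective length L_e = K·L = 0.7 × 197 = 137.9 in
P_cr = π²EI / L_e² = π² × 17300×10³ × 1.244 / 137.9² = 1.117×10^4 lb

P_cr ≈ 11.2 kip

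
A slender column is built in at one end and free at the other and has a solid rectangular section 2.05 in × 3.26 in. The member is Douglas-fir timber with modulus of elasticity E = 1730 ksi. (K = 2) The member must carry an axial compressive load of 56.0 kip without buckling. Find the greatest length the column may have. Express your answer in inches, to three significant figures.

Buckling occurs about the weak axis: I_min = h·b³/12 with b = 2.05 in (the shorter side).
I_min = 3.26×2.05³/12 = 2.340 in⁴
At the buckling limit P_cr = P = 5.600×10^4 lb
From P_cr = π²EI/(K·L)²:  L = (1/K)·√(π²EI/P_cr) = (1/2)·√(π²×1.73×10^6×2.340/5.600×10^4)
L = 13.4 in

L_max ≈ 13.4 in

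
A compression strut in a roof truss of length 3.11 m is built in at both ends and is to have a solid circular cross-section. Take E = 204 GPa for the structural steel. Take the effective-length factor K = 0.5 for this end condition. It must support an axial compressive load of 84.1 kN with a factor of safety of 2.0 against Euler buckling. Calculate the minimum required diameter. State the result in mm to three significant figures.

d ≈ 45.0 mm

Required P_cr = n·P = 2.0 × 84.1 = 168.2 kN
L_e = K·L = 0.5 × 3.11 = 1.555 m
Required I = P_cr·L_e²/(π²E) = 1.682×10^5 × 1.555² / (π² × 2.04×10^11) = 2.020×10^-7 m⁴
I_req = 2.020×10^5 mm⁴
Solid circle: I = πd⁴/64  ⇒  d = (64I/π)^(1/4) = (64×2.020×10^5/π)^(1/4) = 45.0 mm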